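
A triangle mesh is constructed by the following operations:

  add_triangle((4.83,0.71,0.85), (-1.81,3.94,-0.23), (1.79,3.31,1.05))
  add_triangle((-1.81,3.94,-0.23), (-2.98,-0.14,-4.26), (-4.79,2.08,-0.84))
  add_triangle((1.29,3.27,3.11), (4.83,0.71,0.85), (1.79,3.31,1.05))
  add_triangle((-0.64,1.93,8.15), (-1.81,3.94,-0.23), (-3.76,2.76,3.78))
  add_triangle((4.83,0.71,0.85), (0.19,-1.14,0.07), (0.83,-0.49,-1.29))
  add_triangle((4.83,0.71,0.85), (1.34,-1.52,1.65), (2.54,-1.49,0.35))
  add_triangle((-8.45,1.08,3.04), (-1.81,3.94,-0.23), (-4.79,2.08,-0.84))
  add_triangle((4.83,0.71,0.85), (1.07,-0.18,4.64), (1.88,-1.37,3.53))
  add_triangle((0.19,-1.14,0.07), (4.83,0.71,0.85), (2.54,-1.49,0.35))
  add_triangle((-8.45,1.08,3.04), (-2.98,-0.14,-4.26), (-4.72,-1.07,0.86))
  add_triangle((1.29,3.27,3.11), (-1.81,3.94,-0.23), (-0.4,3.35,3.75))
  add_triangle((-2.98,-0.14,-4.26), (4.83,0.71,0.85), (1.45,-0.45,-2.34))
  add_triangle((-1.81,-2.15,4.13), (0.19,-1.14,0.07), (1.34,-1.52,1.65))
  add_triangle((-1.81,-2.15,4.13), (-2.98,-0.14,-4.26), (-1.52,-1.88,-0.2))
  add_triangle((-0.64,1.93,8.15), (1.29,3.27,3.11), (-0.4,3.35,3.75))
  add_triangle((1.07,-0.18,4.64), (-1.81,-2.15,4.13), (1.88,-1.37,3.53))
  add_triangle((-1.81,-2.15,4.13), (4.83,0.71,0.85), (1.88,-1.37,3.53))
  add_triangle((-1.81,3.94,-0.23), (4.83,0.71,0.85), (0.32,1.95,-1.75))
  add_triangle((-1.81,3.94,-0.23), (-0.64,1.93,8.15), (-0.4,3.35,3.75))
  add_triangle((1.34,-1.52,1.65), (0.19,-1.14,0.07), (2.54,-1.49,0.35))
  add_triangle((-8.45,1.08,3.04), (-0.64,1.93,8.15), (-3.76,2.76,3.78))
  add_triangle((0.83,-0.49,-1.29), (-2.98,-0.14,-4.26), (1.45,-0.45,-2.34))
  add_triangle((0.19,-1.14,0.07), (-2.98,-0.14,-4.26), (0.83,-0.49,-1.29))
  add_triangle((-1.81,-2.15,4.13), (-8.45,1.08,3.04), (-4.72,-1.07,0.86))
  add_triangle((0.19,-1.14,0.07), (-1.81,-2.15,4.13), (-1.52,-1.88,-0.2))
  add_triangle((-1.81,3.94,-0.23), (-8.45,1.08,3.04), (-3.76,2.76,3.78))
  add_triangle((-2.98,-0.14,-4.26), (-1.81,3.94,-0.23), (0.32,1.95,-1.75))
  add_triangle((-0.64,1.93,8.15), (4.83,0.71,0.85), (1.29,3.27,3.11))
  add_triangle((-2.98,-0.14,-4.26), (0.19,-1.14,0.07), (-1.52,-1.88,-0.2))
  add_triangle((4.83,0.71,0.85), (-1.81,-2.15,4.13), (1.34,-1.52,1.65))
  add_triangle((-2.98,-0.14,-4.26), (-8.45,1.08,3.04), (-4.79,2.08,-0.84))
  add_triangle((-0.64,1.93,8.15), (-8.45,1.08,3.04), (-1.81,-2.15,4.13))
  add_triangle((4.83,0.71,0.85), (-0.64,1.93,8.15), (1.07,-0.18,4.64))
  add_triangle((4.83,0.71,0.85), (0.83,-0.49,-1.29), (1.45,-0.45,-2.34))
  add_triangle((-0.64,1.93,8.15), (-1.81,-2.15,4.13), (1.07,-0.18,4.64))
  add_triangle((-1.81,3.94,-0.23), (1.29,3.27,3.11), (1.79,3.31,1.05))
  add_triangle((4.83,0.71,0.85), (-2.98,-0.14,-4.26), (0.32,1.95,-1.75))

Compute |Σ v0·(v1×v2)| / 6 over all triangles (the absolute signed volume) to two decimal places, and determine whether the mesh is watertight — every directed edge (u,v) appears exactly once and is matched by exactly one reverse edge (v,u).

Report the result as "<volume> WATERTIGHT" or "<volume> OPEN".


251.21 OPEN

Per-triangle v0·(v1×v2)/6:
  t1: +2.2714
  t2: +9.3106
  t3: +5.2486
  t4: +14.1598
  t5: +1.3682
  t6: +2.2554
  t7: +11.5665
  t8: +5.0313
  t9: -0.1460
  t10: +11.9504
  t11: +4.7656
  t12: +2.6168
  t13: +1.4668
  t14: +4.0107
  t15: +5.4938
  t16: +4.2744
  t17: -1.0440
  t18: +6.2516
  t19: +5.5408
  t20: +0.6244
  t21: +19.1060
  t22: +0.5221
  t23: +1.3602
  t24: +11.0086
  t25: +1.5226
  t26: +15.5066
  t27: +6.6785
  t28: +15.7914
  t29: +1.3069
  t30: +4.0039
  t31: +12.9025
  t32: +35.6156
  t33: +9.4970
  t34: +0.5119
  t35: +8.6752
  t36: +4.8965
  t37: +5.2891
Σ = +251.2116 → |volume| = 251.21

Directed edges: 111 total; 3 unmatched, e.g. (-2.98,-0.14,-4.26)→(-4.72,-1.07,0.86) → open.


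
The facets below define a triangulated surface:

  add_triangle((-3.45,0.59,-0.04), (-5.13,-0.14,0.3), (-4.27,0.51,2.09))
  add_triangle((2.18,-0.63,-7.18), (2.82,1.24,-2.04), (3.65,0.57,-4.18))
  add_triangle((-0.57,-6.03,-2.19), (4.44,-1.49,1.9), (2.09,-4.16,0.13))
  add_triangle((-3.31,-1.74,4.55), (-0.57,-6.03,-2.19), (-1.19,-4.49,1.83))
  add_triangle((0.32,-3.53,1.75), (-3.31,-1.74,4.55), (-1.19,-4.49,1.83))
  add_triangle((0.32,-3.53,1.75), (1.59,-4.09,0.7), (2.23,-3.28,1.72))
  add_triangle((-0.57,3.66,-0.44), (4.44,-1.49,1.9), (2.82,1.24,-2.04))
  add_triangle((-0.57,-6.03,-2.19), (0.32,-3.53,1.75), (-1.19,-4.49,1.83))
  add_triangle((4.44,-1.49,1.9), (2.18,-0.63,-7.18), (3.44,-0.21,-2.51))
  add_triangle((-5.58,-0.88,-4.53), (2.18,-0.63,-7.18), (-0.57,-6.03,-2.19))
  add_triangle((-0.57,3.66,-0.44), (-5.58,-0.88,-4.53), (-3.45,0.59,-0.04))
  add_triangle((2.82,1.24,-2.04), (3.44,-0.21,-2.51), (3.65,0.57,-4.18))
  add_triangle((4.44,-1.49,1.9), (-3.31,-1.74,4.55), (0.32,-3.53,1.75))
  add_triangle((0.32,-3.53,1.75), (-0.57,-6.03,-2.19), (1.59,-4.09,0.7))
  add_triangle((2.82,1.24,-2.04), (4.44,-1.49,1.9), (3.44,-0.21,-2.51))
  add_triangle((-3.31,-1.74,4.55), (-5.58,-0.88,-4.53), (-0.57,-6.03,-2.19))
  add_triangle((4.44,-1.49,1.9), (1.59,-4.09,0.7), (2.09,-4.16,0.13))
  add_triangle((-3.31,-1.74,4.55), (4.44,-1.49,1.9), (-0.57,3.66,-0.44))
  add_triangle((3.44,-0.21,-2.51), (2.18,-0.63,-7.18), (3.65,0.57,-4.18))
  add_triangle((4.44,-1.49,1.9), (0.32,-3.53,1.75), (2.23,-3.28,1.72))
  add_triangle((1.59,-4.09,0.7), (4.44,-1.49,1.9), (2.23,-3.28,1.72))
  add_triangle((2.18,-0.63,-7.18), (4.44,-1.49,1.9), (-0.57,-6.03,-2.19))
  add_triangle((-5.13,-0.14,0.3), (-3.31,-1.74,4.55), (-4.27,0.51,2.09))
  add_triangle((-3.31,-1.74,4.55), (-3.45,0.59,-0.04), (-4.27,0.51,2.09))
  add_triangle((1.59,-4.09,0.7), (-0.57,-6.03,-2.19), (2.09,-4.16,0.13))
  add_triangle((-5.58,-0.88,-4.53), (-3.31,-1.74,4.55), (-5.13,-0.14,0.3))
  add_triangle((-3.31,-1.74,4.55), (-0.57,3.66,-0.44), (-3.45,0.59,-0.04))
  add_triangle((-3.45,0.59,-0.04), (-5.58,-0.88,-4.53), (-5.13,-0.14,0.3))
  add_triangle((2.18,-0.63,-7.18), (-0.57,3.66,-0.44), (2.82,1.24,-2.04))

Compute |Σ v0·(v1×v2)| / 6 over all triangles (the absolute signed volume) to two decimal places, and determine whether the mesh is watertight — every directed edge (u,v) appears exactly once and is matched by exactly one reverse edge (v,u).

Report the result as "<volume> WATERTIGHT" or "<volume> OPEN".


Per-triangle v0·(v1×v2)/6:
  t1: +1.2060
  t2: +1.5760
  t3: +1.4618
  t4: +6.9531
  t5: +4.2724
  t6: +1.5770
  t7: +8.0167
  t8: +4.6064
  t9: +5.3705
  t10: +47.8770
  t11: +9.6041
  t12: +1.2360
  t13: +11.7085
  t14: +4.5874
  t15: +4.1735
  t16: +41.9367
  t17: +2.0618
  t18: +14.9013
  t19: +2.9728
  t20: +1.0826
  t21: +1.9785
  t22: +37.4960
  t23: +4.9293
  t24: -2.2559
  t25: +2.1945
  t26: +9.5602
  t27: +8.8244
  t28: +2.9911
  t29: +10.9347
Σ = +253.8343 → |volume| = 253.83

Directed edges: 87 total; 3 unmatched, e.g. (-5.58,-0.88,-4.53)→(2.18,-0.63,-7.18) → open.

253.83 OPEN


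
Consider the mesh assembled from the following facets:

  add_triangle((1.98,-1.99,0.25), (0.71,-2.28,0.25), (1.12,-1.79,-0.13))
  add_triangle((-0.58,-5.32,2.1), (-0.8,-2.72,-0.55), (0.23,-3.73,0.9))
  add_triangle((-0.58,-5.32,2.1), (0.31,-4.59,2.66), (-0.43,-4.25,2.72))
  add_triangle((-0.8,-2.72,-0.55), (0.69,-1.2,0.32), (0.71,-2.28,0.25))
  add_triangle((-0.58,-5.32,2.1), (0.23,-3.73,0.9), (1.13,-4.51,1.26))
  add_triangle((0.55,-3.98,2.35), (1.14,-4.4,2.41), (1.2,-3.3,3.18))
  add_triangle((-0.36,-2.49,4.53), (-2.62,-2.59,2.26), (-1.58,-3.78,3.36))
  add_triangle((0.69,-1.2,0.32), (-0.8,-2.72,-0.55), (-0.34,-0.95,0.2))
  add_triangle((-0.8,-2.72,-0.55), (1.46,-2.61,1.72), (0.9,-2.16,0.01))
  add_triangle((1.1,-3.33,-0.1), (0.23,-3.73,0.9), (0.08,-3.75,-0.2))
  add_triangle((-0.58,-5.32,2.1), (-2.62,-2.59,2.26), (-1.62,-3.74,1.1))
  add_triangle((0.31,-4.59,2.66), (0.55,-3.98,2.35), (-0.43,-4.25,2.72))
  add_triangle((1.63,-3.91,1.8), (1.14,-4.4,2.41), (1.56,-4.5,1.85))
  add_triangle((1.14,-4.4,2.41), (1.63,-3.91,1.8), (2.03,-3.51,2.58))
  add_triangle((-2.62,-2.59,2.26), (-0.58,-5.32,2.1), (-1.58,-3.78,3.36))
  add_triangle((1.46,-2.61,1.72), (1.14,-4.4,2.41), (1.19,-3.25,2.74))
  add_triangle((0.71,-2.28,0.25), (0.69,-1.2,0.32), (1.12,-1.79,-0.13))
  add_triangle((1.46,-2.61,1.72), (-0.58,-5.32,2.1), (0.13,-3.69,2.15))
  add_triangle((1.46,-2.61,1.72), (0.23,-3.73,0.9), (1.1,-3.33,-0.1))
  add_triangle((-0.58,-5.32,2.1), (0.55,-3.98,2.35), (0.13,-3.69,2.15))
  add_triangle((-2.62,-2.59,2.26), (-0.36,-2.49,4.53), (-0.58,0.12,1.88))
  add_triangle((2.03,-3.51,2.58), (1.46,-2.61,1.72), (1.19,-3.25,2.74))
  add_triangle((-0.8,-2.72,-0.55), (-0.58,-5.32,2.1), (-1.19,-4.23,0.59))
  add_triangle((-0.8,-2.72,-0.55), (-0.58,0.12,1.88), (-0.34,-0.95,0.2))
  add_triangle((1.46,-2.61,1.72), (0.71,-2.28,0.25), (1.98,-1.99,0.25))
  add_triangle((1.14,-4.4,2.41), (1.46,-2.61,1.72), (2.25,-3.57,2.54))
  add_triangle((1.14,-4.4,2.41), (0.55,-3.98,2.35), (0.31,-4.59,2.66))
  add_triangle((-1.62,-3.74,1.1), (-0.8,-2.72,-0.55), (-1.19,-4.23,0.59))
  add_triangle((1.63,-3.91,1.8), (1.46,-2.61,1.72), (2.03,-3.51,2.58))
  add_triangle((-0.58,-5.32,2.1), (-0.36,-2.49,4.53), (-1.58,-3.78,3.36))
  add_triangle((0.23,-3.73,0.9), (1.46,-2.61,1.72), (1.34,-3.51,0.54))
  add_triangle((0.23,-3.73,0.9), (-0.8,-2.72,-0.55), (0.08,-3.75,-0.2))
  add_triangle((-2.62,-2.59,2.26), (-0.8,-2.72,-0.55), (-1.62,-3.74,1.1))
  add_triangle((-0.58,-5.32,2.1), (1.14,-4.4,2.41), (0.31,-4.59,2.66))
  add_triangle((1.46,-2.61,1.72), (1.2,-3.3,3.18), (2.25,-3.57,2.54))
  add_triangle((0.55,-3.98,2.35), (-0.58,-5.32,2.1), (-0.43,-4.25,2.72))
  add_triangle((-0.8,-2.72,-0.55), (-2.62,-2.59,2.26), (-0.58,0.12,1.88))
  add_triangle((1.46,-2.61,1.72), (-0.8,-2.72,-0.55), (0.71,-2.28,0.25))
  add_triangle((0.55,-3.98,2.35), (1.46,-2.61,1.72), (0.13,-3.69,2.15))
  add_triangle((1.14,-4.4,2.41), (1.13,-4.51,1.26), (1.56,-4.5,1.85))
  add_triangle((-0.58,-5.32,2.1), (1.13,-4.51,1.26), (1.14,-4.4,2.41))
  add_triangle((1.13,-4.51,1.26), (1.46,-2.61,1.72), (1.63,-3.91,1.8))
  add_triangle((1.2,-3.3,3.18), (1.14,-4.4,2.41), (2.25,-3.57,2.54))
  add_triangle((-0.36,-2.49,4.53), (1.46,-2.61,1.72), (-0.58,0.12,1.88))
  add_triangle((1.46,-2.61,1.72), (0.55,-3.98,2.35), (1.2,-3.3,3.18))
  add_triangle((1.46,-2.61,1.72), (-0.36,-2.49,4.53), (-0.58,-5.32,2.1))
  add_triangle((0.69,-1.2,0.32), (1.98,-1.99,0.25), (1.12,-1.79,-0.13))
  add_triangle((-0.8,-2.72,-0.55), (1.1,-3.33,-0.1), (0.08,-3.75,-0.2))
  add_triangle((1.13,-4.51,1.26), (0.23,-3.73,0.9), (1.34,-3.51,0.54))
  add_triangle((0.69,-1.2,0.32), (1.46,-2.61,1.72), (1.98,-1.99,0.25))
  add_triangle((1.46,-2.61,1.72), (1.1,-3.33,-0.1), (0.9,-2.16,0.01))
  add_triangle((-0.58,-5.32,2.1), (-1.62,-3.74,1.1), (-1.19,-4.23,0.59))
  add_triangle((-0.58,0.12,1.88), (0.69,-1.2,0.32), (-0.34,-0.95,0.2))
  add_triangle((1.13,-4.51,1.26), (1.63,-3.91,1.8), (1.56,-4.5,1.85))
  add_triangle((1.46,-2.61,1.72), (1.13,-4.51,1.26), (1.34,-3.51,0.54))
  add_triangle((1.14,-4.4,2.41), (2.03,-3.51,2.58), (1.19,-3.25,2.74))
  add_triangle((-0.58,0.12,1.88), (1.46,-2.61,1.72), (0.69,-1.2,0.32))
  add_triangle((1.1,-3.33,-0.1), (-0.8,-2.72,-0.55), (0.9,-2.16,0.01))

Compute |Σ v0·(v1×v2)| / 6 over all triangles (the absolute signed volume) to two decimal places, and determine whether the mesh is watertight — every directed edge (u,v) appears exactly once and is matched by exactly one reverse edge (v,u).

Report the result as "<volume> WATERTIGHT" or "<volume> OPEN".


29.31 WATERTIGHT

Per-triangle v0·(v1×v2)/6:
  t1: +0.1755
  t2: +1.1721
  t3: +0.7239
  t4: -0.0160
  t5: +0.5293
  t6: +0.5273
  t7: +2.2257
  t8: -0.2008
  t9: -1.1133
  t10: +0.6994
  t11: +2.1103
  t12: +0.0792
  t13: +0.1794
  t14: +0.5782
  t15: +2.5900
  t16: -0.4776
  t17: -0.0795
  t18: -0.7471
  t19: +1.3360
  t20: +0.2373
  t21: +2.5633
  t22: -0.0902
  t23: +0.5673
  t24: -0.0584
  t25: +0.7333
  t26: +0.0538
  t27: +0.0581
  t28: +0.3863
  t29: +0.0422
  t30: +3.5265
  t31: -1.0094
  t32: +0.5513
  t33: +0.9075
  t34: +0.7344
  t35: -0.1633
  t36: -0.8863
  t37: -0.7868
  t38: +0.6888
  t39: +0.0241
  t40: +0.3671
  t41: +1.7151
  t42: -0.0556
  t43: +1.1858
  t44: +0.8492
  t45: -0.8097
  t46: +5.5409
  t47: -0.0964
  t48: +0.2188
  t49: +0.2825
  t50: -0.1689
  t51: +0.1613
  t52: +0.9174
  t53: -0.3444
  t54: +0.0597
  t55: +0.6100
  t56: +0.6210
  t57: -0.0891
  t58: -0.0221
Σ = +29.3144 → |volume| = 29.31

Directed edges: 174 total, each appears once with its reverse present → watertight.


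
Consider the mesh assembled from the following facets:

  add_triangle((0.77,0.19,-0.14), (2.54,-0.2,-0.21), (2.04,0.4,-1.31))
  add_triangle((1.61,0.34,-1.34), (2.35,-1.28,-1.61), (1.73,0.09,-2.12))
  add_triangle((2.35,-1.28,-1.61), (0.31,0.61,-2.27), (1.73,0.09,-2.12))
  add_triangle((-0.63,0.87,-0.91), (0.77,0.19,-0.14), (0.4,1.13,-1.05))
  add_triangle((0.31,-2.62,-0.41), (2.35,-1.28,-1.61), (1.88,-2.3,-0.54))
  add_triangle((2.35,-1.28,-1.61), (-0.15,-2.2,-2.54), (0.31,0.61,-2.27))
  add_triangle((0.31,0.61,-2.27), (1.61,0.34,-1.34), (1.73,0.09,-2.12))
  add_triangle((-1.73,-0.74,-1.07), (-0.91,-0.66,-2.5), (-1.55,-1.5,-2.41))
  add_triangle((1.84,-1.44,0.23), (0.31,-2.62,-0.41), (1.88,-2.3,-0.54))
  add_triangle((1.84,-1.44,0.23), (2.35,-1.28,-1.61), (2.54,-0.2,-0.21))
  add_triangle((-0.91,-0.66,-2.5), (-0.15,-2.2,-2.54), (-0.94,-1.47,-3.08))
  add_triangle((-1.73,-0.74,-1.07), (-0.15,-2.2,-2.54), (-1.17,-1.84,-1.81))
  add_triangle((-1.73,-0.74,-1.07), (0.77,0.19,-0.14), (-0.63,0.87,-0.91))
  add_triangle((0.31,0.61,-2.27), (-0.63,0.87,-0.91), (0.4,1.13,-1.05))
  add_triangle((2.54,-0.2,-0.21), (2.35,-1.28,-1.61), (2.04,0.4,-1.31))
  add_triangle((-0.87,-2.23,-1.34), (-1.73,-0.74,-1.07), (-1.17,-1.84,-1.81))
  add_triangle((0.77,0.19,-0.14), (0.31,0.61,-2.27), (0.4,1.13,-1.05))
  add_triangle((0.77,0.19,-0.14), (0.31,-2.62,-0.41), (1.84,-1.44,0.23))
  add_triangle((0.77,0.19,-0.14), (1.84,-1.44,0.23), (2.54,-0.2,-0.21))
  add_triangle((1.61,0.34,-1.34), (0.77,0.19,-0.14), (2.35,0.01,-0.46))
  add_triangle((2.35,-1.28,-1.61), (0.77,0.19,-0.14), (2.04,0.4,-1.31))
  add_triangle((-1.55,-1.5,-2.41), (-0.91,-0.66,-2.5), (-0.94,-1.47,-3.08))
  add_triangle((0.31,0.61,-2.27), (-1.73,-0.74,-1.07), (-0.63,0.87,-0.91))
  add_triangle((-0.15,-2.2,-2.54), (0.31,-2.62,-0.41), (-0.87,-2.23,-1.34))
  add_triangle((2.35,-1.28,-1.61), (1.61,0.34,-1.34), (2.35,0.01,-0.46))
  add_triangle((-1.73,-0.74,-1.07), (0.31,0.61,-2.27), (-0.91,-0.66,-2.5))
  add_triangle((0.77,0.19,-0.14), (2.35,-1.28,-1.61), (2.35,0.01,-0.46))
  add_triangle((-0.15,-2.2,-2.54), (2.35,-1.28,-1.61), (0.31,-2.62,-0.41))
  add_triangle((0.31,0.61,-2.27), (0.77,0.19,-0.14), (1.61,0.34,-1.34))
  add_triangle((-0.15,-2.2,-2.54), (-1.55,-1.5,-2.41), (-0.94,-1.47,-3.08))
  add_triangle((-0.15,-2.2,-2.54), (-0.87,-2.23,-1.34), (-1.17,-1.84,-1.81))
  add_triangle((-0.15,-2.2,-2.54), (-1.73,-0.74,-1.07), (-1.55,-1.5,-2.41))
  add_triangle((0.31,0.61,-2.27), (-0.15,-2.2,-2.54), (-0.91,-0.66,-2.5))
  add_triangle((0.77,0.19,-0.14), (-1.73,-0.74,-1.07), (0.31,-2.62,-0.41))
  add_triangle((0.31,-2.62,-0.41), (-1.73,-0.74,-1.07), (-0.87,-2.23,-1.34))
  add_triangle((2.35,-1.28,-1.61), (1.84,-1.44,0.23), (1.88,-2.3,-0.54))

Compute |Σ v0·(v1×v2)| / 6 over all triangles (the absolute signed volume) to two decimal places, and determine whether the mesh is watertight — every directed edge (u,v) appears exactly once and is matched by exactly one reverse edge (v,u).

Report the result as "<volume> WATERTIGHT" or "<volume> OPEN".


Per-triangle v0·(v1×v2)/6:
  t1: +0.1030
  t2: +0.3497
  t3: +0.5468
  t4: -0.0070
  t5: +0.8169
  t6: +2.6450
  t7: +0.2480
  t8: +0.3542
  t9: +0.4510
  t10: +0.9533
  t11: +0.0966
  t12: +0.2762
  t13: -0.2234
  t14: +0.3027
  t15: +0.8650
  t16: +0.2722
  t17: +0.2261
  t18: -0.2813
  t19: -0.0013
  t20: +0.0764
  t21: -0.2085
  t22: +0.2493
  t23: +0.7372
  t24: +0.9096
  t25: +0.6679
  t26: +0.4588
  t27: -0.0787
  t28: +2.3605
  t29: +0.0880
  t30: +0.5252
  t31: +0.3901
  t32: +0.3032
  t33: +1.1144
  t34: -0.4649
  t35: +0.3141
  t36: +0.6167
Σ = +16.0529 → |volume| = 16.05

Directed edges: 108 total, each appears once with its reverse present → watertight.

16.05 WATERTIGHT


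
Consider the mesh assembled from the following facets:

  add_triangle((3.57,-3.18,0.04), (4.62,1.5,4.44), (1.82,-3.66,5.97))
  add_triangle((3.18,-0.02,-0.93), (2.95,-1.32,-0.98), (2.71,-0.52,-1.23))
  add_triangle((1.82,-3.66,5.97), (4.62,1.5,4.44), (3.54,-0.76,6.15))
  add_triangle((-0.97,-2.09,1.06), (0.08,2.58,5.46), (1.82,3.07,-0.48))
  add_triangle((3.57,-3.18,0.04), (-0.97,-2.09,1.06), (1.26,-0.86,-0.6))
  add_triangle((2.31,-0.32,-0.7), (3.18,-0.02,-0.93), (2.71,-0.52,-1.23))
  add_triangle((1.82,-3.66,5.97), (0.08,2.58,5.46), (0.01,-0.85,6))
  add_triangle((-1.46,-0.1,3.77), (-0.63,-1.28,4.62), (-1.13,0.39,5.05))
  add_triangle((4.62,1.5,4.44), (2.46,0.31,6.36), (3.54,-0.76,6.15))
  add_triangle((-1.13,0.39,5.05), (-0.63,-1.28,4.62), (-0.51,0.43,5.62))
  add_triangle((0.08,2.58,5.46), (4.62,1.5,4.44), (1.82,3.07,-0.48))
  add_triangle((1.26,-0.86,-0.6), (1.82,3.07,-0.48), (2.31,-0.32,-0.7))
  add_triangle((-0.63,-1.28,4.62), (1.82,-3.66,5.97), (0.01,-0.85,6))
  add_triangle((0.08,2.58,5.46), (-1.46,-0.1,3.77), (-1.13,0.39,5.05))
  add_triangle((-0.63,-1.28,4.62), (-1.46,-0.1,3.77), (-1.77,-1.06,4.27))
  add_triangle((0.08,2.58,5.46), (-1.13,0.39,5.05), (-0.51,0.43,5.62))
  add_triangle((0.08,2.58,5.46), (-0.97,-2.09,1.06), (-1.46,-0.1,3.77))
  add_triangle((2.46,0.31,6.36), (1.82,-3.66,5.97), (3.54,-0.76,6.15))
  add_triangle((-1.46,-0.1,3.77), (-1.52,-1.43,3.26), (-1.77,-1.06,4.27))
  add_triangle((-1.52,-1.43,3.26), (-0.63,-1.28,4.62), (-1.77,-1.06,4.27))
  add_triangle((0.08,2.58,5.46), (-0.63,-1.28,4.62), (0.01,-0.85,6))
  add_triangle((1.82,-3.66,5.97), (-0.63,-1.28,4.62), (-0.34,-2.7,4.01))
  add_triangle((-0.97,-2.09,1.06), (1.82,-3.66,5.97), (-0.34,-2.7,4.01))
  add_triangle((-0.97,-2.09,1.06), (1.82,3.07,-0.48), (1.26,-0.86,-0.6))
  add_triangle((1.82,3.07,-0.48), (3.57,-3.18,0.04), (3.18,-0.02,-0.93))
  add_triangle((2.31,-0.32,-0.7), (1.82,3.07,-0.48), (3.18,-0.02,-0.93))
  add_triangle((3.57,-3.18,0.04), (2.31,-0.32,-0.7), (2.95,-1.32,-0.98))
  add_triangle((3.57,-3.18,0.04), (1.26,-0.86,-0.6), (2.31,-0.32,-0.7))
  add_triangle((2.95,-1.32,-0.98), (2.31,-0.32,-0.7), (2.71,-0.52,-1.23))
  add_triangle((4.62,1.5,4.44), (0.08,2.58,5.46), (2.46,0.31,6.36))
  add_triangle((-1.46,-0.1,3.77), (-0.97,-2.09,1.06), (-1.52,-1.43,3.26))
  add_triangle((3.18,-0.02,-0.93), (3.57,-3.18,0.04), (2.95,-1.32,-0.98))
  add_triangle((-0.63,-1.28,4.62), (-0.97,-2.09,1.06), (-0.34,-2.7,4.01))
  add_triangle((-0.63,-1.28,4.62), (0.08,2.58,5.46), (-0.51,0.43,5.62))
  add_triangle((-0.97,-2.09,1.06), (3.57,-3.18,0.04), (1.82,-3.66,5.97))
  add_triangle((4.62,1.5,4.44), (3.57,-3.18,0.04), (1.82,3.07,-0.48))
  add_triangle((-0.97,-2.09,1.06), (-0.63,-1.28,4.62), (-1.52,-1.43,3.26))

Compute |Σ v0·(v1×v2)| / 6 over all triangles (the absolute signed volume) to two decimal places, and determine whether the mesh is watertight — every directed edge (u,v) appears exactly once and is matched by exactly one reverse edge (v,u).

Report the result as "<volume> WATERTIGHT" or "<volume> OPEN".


110.62 OPEN

Per-triangle v0·(v1×v2)/6:
  t1: +25.2016
  t2: +0.2705
  t3: +2.7889
  t4: -1.3509
  t5: +0.9122
  t6: -0.0643
  t7: +6.2695
  t8: +0.9821
  t9: +4.8406
  t10: +1.0285
  t11: +14.6596
  t12: +0.2602
  t13: +2.9268
  t14: +0.6912
  t15: +0.7742
  t16: +1.3624
  t17: -1.8851
  t18: +5.4128
  t19: +0.0549
  t20: +0.5837
  t21: +2.0942
  t22: +2.9034
  t23: +1.9281
  t24: -0.7651
  t25: +1.8579
  t26: +0.0314
  t27: -0.4826
  t28: +0.5216
  t29: -0.1386
  t30: +9.8839
  t31: +0.1387
  t32: +0.9440
  t33: +1.2960
  t34: +0.4537
  t35: +9.1583
  t36: +13.9205
  t37: +1.1527
Σ = +110.6176 → |volume| = 110.62

Directed edges: 111 total; 3 unmatched, e.g. (1.82,-3.66,5.97)→(0.08,2.58,5.46) → open.


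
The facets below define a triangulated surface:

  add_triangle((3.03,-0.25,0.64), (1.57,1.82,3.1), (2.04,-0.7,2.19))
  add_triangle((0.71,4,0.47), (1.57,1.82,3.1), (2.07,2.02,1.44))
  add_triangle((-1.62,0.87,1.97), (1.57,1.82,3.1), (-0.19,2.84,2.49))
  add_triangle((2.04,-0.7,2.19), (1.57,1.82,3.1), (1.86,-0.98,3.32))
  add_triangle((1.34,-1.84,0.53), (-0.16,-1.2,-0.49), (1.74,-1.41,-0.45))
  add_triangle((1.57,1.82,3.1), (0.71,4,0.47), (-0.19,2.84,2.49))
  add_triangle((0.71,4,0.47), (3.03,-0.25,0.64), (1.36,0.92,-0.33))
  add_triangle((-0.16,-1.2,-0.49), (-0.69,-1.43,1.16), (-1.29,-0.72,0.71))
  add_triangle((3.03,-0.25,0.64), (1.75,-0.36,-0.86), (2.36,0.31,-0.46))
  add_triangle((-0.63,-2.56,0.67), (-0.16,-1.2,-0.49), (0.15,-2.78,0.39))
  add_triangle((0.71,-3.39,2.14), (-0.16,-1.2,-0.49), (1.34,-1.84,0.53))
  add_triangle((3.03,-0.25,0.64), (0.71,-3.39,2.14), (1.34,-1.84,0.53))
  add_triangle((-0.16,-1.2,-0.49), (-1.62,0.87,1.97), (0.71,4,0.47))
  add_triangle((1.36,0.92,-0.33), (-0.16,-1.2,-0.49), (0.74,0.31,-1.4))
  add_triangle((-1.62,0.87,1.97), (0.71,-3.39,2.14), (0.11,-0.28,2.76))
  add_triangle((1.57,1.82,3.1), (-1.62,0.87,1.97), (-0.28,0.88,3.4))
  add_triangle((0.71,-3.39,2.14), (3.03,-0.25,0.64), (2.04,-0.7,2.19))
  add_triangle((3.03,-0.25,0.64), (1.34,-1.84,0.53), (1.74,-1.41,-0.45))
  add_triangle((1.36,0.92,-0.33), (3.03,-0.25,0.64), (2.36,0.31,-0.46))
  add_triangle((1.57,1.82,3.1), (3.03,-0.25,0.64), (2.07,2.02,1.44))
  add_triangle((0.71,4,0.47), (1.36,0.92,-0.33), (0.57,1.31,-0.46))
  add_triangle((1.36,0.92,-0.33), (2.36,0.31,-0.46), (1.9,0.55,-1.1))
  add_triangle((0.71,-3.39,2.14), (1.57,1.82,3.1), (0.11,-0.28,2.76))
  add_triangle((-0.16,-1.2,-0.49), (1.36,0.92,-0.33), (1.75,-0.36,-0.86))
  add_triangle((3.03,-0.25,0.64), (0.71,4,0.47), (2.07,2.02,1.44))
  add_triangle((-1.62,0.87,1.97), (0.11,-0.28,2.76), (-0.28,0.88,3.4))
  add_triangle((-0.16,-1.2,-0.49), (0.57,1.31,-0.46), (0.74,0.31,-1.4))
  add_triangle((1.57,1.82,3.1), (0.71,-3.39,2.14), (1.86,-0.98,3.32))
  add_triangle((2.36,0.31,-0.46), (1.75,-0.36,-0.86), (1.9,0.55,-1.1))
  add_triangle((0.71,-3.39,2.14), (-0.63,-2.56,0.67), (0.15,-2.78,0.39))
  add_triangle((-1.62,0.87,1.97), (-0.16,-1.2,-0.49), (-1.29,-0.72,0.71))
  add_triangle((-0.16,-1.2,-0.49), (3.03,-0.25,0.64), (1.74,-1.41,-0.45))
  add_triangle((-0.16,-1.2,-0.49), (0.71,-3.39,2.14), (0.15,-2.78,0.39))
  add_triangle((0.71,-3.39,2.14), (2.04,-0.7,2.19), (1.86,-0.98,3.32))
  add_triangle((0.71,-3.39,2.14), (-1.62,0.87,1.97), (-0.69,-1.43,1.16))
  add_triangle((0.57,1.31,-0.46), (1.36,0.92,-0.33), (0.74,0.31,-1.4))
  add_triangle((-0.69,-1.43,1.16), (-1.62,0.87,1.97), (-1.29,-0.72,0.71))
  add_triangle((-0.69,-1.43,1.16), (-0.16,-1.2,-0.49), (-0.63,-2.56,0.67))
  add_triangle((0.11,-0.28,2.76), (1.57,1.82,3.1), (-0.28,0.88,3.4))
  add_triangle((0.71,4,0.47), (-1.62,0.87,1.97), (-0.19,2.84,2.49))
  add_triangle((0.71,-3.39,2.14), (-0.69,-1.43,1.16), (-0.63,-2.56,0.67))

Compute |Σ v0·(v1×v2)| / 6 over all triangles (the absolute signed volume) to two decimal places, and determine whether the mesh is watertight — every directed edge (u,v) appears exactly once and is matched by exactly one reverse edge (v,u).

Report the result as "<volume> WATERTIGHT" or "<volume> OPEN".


Per-triangle v0·(v1×v2)/6:
  t1: +2.4752
  t2: +2.2932
  t3: +2.0788
  t4: +1.2256
  t5: +0.4542
  t6: +3.1281
  t7: +1.4319
  t8: +0.3162
  t9: +0.4178
  t10: +0.2667
  t11: +0.8196
  t12: +1.3225
  t13: +0.3469
  t14: +0.2792
  t15: +2.1716
  t16: +1.2131
  t17: +2.4251
  t18: +0.8719
  t19: +0.3423
  t20: +2.0756
  t21: +0.3912
  t22: +0.2051
  t23: +2.7245
  t24: +0.0773
  t25: +1.7012
  t26: +0.7526
  t27: +0.0183
  t28: +0.9944
  t29: +0.2306
  t30: +0.6683
  t31: -0.0370
  t32: -0.2091
  t33: -0.0125
  t34: +1.2555
  t35: +1.1994
  t36: +0.2696
  t37: +0.5399
  t38: +0.0706
  t39: +1.2230
  t40: +1.6865
  t41: +0.6984
Σ = +40.4033 → |volume| = 40.40

Directed edges: 123 total; 9 unmatched, e.g. (3.03,-0.25,0.64)→(1.75,-0.36,-0.86) → open.

40.40 OPEN


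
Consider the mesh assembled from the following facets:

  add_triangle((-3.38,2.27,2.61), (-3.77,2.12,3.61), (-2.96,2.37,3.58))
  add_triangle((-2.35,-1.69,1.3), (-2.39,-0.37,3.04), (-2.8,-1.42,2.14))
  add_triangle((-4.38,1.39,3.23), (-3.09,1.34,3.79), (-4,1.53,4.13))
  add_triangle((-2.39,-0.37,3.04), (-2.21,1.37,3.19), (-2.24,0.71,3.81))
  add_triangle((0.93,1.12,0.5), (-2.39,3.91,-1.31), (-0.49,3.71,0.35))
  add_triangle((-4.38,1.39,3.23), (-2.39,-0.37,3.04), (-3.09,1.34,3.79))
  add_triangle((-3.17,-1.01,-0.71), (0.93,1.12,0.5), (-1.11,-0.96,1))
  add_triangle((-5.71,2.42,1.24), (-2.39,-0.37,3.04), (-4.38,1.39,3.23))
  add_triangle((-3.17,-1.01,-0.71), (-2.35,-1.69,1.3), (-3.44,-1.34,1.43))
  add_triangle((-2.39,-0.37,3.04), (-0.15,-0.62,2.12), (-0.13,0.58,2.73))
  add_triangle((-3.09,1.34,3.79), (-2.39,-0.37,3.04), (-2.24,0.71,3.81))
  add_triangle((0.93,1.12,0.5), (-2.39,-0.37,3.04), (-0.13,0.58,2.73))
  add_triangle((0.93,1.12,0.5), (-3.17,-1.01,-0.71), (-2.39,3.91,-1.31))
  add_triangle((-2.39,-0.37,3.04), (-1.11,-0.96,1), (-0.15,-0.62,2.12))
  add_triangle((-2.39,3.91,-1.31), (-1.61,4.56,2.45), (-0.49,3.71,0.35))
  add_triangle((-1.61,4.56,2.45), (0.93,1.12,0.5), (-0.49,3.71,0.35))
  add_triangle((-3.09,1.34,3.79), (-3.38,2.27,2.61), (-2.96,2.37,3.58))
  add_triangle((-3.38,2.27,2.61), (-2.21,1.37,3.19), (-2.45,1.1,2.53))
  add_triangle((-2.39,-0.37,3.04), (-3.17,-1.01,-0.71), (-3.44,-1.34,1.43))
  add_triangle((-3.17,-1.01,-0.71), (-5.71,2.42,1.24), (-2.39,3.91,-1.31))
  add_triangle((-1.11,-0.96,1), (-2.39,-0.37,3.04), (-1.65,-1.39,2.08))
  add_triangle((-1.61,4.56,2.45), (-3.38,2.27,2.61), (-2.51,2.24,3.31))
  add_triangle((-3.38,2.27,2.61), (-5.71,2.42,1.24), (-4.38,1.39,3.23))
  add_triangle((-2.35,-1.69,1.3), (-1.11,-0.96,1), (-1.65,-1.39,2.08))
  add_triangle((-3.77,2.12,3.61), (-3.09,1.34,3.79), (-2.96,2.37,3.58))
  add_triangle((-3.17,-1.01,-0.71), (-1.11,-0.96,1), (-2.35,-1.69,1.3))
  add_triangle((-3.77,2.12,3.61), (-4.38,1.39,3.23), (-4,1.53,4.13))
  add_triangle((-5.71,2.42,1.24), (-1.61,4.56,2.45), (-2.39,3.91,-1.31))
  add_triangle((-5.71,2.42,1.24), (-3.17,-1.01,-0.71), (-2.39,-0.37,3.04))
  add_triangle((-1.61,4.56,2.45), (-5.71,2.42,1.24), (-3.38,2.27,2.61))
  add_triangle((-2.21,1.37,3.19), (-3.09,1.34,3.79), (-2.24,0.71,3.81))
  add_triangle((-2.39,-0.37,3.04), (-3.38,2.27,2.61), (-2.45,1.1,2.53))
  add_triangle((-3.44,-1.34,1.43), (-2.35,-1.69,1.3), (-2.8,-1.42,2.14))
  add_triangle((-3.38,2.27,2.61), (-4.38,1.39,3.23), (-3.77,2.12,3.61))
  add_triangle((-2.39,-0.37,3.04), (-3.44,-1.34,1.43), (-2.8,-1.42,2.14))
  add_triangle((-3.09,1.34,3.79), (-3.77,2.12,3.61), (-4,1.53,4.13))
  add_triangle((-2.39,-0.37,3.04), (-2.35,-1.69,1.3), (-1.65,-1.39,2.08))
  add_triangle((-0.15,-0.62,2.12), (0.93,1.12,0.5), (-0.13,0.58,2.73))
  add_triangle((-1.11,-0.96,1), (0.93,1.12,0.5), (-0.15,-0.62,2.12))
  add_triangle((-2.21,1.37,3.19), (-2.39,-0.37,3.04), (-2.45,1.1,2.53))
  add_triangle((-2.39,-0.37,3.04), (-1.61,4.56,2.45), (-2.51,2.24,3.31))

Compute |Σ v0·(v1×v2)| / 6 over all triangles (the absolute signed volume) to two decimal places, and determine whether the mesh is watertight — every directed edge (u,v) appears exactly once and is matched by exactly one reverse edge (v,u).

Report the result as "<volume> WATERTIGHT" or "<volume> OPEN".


52.78 OPEN

Per-triangle v0·(v1×v2)/6:
  t1: +0.4508
  t2: +0.0872
  t3: -0.0221
  t4: -0.4957
  t5: +0.6622
  t6: +1.5801
  t7: -0.6368
  t8: +1.8804
  t9: +0.8589
  t10: +1.0708
  t11: +0.7550
  t12: +0.5948
  t13: -1.0571
  t14: +0.7036
  t15: +3.3861
  t16: +1.5920
  t17: -0.8383
  t18: -0.4147
  t19: +0.9160
  t20: +7.9520
  t21: -0.1803
  t22: +2.3115
  t23: +2.6488
  t24: +0.0432
  t25: +0.5547
  t26: -0.0359
  t27: +0.6379
  t28: +12.5403
  t29: +7.4868
  t30: +5.2488
  t31: +0.2898
  t32: -0.3430
  t33: +0.3725
  t34: +0.6462
  t35: +0.7003
  t36: +0.3008
  t37: +0.7535
  t38: +0.4419
  t39: -0.2373
  t40: -0.6232
  t41: +0.1962
Σ = +52.7784 → |volume| = 52.78

Directed edges: 123 total; 9 unmatched, e.g. (0.93,1.12,0.5)→(-2.39,-0.37,3.04) → open.


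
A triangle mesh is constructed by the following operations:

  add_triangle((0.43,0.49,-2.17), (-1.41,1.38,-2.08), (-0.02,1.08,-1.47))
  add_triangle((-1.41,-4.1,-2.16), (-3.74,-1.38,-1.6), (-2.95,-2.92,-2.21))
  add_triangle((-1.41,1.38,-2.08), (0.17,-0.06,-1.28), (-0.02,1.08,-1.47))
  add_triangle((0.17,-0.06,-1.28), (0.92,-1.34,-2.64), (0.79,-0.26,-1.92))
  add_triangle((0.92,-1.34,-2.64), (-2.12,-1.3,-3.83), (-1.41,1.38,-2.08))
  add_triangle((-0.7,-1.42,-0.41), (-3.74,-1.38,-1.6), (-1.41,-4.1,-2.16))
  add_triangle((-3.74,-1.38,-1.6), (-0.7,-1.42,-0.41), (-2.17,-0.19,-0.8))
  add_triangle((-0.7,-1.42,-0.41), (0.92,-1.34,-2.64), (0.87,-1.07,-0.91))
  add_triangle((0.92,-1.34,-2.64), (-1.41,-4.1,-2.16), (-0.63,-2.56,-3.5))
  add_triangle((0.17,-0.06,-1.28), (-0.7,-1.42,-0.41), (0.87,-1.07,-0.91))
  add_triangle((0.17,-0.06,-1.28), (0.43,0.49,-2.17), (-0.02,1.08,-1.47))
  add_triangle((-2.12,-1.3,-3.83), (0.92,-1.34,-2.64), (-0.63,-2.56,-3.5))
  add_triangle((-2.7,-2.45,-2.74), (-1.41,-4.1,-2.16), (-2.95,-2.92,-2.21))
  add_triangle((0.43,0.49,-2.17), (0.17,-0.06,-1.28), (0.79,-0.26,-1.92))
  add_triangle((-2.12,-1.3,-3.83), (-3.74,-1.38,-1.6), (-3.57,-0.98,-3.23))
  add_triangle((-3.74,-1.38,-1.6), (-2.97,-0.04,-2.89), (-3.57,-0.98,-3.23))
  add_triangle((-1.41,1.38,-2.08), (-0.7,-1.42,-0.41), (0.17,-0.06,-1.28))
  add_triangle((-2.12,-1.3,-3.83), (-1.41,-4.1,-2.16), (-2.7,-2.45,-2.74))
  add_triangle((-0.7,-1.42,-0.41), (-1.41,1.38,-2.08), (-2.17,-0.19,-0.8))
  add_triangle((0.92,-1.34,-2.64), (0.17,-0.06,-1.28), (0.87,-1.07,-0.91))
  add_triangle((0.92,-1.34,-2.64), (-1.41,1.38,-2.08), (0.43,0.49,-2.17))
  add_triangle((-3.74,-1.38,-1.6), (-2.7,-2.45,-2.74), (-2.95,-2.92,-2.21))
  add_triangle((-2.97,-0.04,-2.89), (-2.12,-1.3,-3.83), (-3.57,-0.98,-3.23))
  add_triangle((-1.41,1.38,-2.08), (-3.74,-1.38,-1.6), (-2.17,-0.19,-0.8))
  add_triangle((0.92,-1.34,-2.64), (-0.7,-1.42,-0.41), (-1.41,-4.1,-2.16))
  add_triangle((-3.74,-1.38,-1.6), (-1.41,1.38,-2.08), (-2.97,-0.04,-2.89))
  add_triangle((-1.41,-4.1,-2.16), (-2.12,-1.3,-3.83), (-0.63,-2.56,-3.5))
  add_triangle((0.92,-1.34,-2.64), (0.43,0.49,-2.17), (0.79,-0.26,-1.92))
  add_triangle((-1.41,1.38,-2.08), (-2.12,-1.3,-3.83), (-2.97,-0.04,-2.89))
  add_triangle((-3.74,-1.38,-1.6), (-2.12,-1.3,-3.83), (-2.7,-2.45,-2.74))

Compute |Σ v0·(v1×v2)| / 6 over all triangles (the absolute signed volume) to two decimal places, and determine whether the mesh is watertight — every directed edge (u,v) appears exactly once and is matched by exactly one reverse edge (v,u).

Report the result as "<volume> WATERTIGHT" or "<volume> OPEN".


Per-triangle v0·(v1×v2)/6:
  t1: +0.3905
  t2: +0.3380
  t3: -0.3455
  t4: -0.1182
  t5: +3.0976
  t6: +0.8807
  t7: +0.0509
  t8: +0.5203
  t9: +1.6990
  t10: -0.3892
  t11: -0.0619
  t12: +1.7151
  t13: +1.0745
  t14: -0.0727
  t15: +1.1640
  t16: +0.7802
  t17: -0.7417
  t18: +2.3352
  t19: -0.8493
  t20: +0.0696
  t21: +1.1453
  t22: +0.9504
  t23: +0.9686
  t24: +0.7142
  t25: +0.0393
  t26: +0.9462
  t27: +2.9974
  t28: +0.1872
  t29: +1.6693
  t30: +2.1373
Σ = +23.2923 → |volume| = 23.29

Directed edges: 90 total, each appears once with its reverse present → watertight.

23.29 WATERTIGHT


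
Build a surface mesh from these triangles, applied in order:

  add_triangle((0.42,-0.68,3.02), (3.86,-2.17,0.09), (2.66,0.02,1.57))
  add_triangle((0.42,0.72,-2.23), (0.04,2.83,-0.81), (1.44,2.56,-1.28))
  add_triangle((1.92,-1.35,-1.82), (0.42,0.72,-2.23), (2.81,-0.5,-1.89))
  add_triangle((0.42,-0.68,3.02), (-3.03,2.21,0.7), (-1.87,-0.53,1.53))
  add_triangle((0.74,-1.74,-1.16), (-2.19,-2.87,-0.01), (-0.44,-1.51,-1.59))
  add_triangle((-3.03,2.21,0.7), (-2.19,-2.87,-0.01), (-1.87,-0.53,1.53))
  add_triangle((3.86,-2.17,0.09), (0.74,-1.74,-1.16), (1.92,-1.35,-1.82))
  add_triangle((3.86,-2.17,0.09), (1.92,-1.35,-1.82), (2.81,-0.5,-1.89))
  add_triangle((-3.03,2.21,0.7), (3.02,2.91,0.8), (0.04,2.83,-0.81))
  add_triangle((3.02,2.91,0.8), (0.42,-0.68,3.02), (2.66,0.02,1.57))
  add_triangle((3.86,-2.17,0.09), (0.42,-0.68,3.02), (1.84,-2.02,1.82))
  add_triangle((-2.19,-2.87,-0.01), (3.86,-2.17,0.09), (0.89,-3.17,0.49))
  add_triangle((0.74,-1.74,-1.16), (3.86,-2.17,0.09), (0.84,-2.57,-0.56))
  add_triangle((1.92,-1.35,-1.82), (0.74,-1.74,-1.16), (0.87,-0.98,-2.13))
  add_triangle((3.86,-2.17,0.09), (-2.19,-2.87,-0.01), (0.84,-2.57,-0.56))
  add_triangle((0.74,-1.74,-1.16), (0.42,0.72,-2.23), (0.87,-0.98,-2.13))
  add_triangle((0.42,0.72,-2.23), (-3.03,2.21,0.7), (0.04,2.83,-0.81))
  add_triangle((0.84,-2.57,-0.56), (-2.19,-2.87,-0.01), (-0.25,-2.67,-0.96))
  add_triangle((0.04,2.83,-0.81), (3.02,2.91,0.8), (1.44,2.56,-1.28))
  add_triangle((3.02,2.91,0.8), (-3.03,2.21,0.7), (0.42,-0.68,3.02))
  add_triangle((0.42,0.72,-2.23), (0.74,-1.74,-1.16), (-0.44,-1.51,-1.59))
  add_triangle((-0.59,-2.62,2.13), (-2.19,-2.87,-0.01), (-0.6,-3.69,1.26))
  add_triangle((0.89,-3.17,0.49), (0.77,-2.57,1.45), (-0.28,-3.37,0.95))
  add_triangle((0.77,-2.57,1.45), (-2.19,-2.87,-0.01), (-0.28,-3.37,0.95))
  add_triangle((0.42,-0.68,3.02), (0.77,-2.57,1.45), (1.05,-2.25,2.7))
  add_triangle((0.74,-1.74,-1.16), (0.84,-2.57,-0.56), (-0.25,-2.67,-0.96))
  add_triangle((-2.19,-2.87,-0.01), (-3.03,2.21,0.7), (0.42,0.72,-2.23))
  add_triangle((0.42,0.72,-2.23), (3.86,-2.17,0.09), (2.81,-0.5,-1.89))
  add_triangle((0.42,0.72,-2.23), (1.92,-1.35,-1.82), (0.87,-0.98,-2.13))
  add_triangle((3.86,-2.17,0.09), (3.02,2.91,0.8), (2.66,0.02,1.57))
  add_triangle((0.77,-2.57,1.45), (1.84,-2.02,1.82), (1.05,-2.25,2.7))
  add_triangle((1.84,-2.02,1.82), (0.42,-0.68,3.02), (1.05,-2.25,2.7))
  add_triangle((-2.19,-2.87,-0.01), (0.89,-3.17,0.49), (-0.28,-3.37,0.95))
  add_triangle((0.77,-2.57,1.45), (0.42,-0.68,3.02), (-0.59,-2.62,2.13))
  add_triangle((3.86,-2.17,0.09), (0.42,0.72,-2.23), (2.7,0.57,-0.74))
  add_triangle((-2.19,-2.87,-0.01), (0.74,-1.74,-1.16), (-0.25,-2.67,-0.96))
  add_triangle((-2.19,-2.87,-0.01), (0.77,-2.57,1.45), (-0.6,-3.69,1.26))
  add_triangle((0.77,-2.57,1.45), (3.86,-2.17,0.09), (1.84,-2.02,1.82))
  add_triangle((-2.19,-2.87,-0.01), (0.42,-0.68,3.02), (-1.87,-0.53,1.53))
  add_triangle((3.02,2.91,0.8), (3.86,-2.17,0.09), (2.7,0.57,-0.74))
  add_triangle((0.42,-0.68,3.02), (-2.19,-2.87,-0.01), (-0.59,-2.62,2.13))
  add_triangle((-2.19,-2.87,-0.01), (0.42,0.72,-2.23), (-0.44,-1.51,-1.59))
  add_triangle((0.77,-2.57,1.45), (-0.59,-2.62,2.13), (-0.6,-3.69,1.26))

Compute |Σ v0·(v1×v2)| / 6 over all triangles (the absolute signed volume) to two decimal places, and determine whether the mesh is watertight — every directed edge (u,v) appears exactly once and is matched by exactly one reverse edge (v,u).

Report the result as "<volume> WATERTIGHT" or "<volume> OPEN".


73.04 OPEN

Per-triangle v0·(v1×v2)/6:
  t1: +3.3653
  t2: +1.2343
  t3: +1.1165
  t4: +2.7740
  t5: +1.1743
  t6: +2.9705
  t7: +1.3834
  t8: +1.6358
  t9: +4.2300
  t10: +3.2508
  t11: +1.4012
  t12: +1.1676
  t13: +1.0951
  t14: +0.4554
  t15: +1.5846
  t16: +0.0452
  t17: +2.6647
  t18: +0.8027
  t19: +1.8501
  t20: +8.3305
  t21: +0.9733
  t22: +1.4091
  t23: +0.6930
  t24: +0.3428
  t25: +0.2919
  t26: +0.4032
  t27: +5.0794
  t28: -0.3530
  t29: +0.6400
  t30: +3.7589
  t31: +0.6471
  t32: +0.7649
  t33: +0.9730
  t34: +1.6131
  t35: +2.5146
  t36: +0.0463
  t37: +0.1165
  t38: +1.5353
  t39: +2.8067
  t40: +3.3602
  t41: +1.0766
  t42: +0.8587
  t43: +0.9602
Σ = +73.0440 → |volume| = 73.04

Directed edges: 129 total; 7 unmatched, e.g. (1.44,2.56,-1.28)→(0.42,0.72,-2.23) → open.


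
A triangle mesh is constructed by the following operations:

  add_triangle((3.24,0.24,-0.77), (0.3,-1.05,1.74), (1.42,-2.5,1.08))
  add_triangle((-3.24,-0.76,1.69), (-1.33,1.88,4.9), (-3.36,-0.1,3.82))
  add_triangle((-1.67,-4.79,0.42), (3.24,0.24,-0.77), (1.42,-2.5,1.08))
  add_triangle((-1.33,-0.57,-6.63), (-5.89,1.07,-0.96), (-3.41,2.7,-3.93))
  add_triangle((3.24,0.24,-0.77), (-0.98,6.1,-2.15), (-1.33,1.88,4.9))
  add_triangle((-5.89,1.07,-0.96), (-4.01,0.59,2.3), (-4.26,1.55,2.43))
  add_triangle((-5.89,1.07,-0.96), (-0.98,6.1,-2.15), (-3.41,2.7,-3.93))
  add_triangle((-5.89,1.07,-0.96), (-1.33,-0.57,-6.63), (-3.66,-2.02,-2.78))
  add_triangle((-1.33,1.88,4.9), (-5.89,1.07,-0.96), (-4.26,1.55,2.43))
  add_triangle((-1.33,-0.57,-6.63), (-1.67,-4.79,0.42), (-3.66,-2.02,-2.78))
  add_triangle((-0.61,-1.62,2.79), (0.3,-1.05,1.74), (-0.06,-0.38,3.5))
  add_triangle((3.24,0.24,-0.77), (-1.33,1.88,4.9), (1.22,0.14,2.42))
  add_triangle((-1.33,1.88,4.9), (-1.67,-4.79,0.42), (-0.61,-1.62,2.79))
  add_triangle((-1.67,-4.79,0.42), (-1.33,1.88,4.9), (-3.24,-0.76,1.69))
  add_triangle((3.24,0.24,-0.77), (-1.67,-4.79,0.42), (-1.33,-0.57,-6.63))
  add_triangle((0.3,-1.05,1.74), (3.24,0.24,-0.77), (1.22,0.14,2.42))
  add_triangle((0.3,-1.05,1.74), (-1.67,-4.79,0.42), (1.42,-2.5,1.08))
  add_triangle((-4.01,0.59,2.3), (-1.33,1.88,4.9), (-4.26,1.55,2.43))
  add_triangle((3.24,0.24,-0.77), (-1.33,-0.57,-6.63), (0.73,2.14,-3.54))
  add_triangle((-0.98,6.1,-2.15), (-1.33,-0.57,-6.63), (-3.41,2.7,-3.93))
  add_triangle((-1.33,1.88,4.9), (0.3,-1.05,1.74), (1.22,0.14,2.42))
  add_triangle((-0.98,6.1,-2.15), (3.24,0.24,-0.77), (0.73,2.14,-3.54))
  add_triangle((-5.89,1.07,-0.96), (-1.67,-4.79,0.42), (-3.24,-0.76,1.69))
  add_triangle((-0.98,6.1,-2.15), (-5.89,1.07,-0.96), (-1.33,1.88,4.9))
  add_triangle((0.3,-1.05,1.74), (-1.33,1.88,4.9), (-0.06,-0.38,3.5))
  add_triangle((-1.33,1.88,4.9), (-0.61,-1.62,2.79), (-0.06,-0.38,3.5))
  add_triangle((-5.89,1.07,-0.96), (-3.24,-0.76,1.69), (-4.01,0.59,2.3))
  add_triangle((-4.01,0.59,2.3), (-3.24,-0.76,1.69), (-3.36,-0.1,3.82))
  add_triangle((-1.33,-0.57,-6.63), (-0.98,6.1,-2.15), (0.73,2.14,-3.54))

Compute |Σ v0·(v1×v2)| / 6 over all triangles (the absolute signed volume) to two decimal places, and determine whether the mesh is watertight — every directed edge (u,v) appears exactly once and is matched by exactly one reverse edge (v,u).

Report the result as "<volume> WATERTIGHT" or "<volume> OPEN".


Per-triangle v0·(v1×v2)/6:
  t1: +1.7274
  t2: -0.8841
  t3: +3.5392
  t4: +15.7866
  t5: +17.8250
  t6: +2.6750
  t7: +15.5507
  t8: +15.1635
  t9: +1.1266
  t10: +13.0919
  t11: +0.5358
  t12: +2.7724
  t13: +4.0144
  t14: +9.4562
  t15: +17.5086
  t16: +1.6176
  t17: +2.5571
  t18: +2.5678
  t19: +8.6812
  t20: +16.3646
  t21: +2.1354
  t22: +8.5372
  t23: +10.1740
  t24: +32.9469
  t25: -0.1618
  t26: +1.7483
  t27: +3.6086
  t28: +1.6314
  t29: +11.4834
Σ = +223.7810 → |volume| = 223.78

Directed edges: 87 total; 9 unmatched, e.g. (-1.33,1.88,4.9)→(-3.36,-0.1,3.82) → open.

223.78 OPEN


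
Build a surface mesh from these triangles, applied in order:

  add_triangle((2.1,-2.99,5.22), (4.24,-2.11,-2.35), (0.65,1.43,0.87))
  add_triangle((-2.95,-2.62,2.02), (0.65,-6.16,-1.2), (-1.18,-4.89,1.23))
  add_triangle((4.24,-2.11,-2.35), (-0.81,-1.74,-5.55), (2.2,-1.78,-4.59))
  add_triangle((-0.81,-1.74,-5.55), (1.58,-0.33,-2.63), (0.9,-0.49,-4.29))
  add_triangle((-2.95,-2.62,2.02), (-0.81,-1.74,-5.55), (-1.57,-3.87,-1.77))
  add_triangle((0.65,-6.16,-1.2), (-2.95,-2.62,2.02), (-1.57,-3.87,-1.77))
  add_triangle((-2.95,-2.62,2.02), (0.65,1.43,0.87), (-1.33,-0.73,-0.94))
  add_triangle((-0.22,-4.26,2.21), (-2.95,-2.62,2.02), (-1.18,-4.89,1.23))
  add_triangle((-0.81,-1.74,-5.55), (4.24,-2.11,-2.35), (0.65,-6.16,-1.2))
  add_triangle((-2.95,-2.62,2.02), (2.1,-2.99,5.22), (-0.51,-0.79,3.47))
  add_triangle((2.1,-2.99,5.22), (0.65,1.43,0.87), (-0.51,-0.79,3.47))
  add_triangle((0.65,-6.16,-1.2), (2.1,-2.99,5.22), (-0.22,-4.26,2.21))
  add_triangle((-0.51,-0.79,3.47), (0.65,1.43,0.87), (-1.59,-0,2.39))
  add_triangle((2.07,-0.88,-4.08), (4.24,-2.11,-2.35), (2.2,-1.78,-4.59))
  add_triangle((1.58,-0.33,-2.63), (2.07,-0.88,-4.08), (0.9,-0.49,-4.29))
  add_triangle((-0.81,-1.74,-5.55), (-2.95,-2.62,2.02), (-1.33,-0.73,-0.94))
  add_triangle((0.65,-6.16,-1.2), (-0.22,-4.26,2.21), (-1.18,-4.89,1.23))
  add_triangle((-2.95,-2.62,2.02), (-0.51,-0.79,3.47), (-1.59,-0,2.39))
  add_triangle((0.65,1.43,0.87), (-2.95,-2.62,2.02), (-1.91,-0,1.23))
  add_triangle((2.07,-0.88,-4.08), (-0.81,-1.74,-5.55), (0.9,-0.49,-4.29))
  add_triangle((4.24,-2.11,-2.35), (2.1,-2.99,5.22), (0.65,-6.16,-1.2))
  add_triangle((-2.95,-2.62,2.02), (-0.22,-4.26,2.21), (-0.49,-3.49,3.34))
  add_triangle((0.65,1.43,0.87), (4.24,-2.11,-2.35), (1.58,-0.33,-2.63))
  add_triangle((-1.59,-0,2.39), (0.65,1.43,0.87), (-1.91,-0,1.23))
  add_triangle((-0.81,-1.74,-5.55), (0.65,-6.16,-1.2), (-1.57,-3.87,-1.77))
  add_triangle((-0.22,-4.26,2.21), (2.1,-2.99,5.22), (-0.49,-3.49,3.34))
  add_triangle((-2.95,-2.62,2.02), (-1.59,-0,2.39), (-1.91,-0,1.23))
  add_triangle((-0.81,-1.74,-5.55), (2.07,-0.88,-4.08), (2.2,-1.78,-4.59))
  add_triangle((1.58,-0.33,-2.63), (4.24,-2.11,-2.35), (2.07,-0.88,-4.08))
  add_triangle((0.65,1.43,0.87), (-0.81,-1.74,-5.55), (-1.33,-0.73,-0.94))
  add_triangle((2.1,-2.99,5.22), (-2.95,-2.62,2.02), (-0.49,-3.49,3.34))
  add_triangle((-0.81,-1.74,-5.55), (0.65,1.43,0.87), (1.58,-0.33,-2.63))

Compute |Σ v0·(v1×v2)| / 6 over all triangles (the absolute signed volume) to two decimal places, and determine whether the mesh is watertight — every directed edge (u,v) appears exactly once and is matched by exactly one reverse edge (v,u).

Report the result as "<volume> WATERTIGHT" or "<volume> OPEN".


143.57 WATERTIGHT

Per-triangle v0·(v1×v2)/6:
  t1: +9.6013
  t2: +2.8239
  t3: +2.2000
  t4: -0.8550
  t5: +6.0028
  t6: +8.5054
  t7: +1.0677
  t8: +3.0468
  t9: +23.4708
  t10: +6.3462
  t11: +3.5101
  t12: +9.5577
  t13: +1.4111
  t14: +1.7776
  t15: +0.2787
  t16: +2.2830
  t17: +3.7928
  t18: +2.3824
  t19: -1.1295
  t20: +1.5445
  t21: +27.4845
  t22: +2.9112
  t23: +2.5704
  t24: +0.6219
  t25: +9.5477
  t26: +3.2550
  t27: +1.1394
  t28: +1.9002
  t29: +0.7595
  t30: +1.0662
  t31: +2.8280
  t32: +1.8629
Σ = +143.5654 → |volume| = 143.57

Directed edges: 96 total, each appears once with its reverse present → watertight.
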